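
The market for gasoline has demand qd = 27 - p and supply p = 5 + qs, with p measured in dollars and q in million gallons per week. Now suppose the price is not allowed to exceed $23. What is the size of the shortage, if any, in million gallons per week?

0

Rearranging supply gives qs = p - 5. Equilibrium: 27 - p = p - 5, so 32 = 2p and p* = 16, q* = 11.
The ceiling of 23 is above the equilibrium price 16, so it is not binding; the market clears at p* = 16, q* = 11.
Since the control does not bind, there is no shortage.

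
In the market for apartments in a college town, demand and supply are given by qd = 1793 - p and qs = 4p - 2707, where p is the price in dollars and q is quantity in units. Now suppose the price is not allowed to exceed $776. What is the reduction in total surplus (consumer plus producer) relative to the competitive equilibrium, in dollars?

153760

In a free market, 1793 - p = 4p - 2707 gives the equilibrium p* = 900, q* = 893.
The ceiling of 776 is below the equilibrium price 900, so it binds.
At p = 776: qd = 1793 - 776 = 1017 and qs = 4·776 - 2707 = 397.
Quantity traded falls to 397. At q = 397 the demand price is 1793 - 397 = 1396 and the supply price is (2707 + 397)/4 = 776.
Deadweight loss = ½ · (1396 - 776) · (893 - 397) = ½ · 620 · 496 = 153760.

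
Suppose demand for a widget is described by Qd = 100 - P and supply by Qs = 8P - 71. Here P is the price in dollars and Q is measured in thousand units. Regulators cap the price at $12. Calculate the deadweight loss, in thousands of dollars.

1764

Equilibrium: 100 - P = 8P - 71, so 171 = 9P and P* = 19, Q* = 81.
Since 12 < 19, the ceiling is binding.
At P = 12: Qd = 100 - 12 = 88 and Qs = 8·12 - 71 = 25.
Quantity traded falls to 25. At Q = 25 the demand price is 100 - 25 = 75 and the supply price is (71 + 25)/8 = 12.
Deadweight loss = ½ · (75 - 12) · (81 - 25) = ½ · 63 · 56 = 1764.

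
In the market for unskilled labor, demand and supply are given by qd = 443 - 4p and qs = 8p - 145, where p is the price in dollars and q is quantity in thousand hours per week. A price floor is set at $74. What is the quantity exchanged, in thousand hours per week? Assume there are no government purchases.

Without the control the market clears where 443 - 4p = 8p - 145, i.e. p* = 49 and q* = 247.
Because the floor (74) lies above the market-clearing price, it is binding.
At p = 74: qd = 443 - 4·74 = 147 and qs = 8·74 - 145 = 447.
The quantity actually transacted is the short side, demand: 147.

147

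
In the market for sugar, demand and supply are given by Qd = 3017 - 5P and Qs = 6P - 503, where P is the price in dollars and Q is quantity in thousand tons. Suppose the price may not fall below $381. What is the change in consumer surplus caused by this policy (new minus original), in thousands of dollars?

-77134.5

Without the control the market clears where 3017 - 5P = 6P - 503, i.e. P* = 320 and Q* = 1417.
The floor of 381 is above the equilibrium price 320, so it binds.
At P = 381: Qd = 3017 - 5·381 = 1112 and Qs = 6·381 - 503 = 1783.
Consumer surplus without the control is ½ · (603.4 - 320) · 1417 = 200788.9.
With the floor, consumers buy 1112 units at 381, so CS = ½ · (603.4 - 381) · 1112 = 123654.4.
Change in consumer surplus = 123654.4 - 200788.9 = -77134.5.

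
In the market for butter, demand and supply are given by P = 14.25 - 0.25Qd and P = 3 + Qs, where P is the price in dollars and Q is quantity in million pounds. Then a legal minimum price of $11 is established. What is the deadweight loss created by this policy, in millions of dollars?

0

Rearranging demand gives Qd = 57 - 4P; rearranging supply gives Qs = P - 3. Equilibrium: 57 - 4P = P - 3, so 60 = 5P and P* = 12, Q* = 9.
Since 11 is below P* = 12, the floor does not bind and the free-market outcome prevails.
Since the control does not bind, no trades are prevented and deadweight loss is zero.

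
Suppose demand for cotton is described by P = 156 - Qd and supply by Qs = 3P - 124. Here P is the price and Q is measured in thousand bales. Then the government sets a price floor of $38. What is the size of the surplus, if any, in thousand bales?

0

Rearranging demand gives Qd = 156 - P. Equilibrium: 156 - P = 3P - 124, so 280 = 4P and P* = 70, Q* = 86.
The floor of 38 is below the equilibrium price 70, so it is not binding; the market clears at P* = 70, Q* = 86.
Since the control does not bind, there is no surplus.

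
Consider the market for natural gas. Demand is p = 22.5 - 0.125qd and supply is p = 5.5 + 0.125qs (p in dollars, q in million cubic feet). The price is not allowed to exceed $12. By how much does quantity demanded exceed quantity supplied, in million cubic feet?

32

Rearranging demand gives qd = 180 - 8p; rearranging supply gives qs = 8p - 44. Setting quantity demanded equal to quantity supplied, 180 - 8p = 8p - 44, gives p* = 14 and q* = 68.
Because the ceiling (12) lies below the market-clearing price, it is binding.
At p = 12: qd = 180 - 8·12 = 84 and qs = 8·12 - 44 = 52.
Shortage = qd - qs = 84 - 52 = 32.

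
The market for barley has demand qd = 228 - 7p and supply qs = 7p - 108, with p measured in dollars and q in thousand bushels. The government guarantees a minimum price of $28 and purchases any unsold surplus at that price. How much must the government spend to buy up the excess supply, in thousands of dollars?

1568

In a free market, 228 - 7p = 7p - 108 gives the equilibrium p* = 24, q* = 60.
The floor of 28 is above the equilibrium price 24, so it binds.
At p = 28: qd = 228 - 7·28 = 32 and qs = 7·28 - 108 = 88.
Surplus = qs - qd = 56.
Government expenditure = surplus × support price = 56 × 28 = 1568.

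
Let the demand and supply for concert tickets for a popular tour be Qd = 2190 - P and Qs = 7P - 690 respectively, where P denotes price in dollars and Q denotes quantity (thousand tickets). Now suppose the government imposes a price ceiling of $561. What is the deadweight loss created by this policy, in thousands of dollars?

Equilibrium: 2190 - P = 7P - 690, so 2880 = 8P and P* = 360, Q* = 1830.
The ceiling of 561 is above the equilibrium price 360, so it is not binding; the market clears at P* = 360, Q* = 1830.
Since the control does not bind, no trades are prevented and deadweight loss is zero.

0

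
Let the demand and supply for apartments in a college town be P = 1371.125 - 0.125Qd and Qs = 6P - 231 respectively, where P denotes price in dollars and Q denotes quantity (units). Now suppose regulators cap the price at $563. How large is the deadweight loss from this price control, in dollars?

Rearranging demand gives Qd = 10969 - 8P. Setting quantity demanded equal to quantity supplied, 10969 - 8P = 6P - 231, gives P* = 800 and Q* = 4569.
Because the ceiling (563) lies below the market-clearing price, it is binding.
At P = 563: Qd = 10969 - 8·563 = 6465 and Qs = 6·563 - 231 = 3147.
Quantity traded falls to 3147. At Q = 3147 the demand price is (10969 - 3147)/8 = 977.75 and the supply price is (231 + 3147)/6 = 563.
Deadweight loss = ½ · (977.75 - 563) · (4569 - 3147) = ½ · 414.75 · 1422 = 294887.25.

294887.25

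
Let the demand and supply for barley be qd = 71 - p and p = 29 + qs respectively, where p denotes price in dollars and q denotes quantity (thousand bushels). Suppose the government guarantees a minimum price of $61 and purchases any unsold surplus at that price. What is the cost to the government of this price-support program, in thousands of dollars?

Rearranging supply gives qs = p - 29. Setting quantity demanded equal to quantity supplied, 71 - p = p - 29, gives p* = 50 and q* = 21.
The floor of 61 is above the equilibrium price 50, so it binds.
At p = 61: qd = 71 - 61 = 10 and qs = 61 - 29 = 32.
Surplus = qs - qd = 22.
Government expenditure = surplus × support price = 22 × 61 = 1342.

1342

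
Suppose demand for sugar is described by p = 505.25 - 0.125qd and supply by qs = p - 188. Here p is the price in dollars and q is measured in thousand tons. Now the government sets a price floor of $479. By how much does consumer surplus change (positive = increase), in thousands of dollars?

-2214

Rearranging demand gives qd = 4042 - 8p. Without the control the market clears where 4042 - 8p = p - 188, i.e. p* = 470 and q* = 282.
Because the floor (479) lies above the market-clearing price, it is binding.
At p = 479: qd = 4042 - 8·479 = 210 and qs = 479 - 188 = 291.
Consumer surplus without the control is ½ · (505.25 - 470) · 282 = 4970.25.
With the floor, consumers buy 210 units at 479, so CS = ½ · (505.25 - 479) · 210 = 2756.25.
Change in consumer surplus = 2756.25 - 4970.25 = -2214.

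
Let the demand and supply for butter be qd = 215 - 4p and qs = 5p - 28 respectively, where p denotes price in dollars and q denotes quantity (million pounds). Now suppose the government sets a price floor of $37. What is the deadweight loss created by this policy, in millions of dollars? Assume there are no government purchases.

Equilibrium: 215 - 4p = 5p - 28, so 243 = 9p and p* = 27, q* = 107.
The floor of 37 is above the equilibrium price 27, so it binds.
At p = 37: qd = 215 - 4·37 = 67 and qs = 5·37 - 28 = 157.
Quantity traded falls to 67. At q = 67 the demand price is (215 - 67)/4 = 37 and the supply price is (28 + 67)/5 = 19.
Deadweight loss = ½ · (37 - 19) · (107 - 67) = ½ · 18 · 40 = 360.

360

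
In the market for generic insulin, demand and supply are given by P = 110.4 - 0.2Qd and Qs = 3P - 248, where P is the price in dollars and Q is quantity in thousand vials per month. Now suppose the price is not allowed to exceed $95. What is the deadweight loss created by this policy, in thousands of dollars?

60

Rearranging demand gives Qd = 552 - 5P. Equilibrium: 552 - 5P = 3P - 248, so 800 = 8P and P* = 100, Q* = 52.
The ceiling of 95 is below the equilibrium price 100, so it binds.
At P = 95: Qd = 552 - 5·95 = 77 and Qs = 3·95 - 248 = 37.
Quantity traded falls to 37. At Q = 37 the demand price is (552 - 37)/5 = 103 and the supply price is (248 + 37)/3 = 95.
Deadweight loss = ½ · (103 - 95) · (52 - 37) = ½ · 8 · 15 = 60.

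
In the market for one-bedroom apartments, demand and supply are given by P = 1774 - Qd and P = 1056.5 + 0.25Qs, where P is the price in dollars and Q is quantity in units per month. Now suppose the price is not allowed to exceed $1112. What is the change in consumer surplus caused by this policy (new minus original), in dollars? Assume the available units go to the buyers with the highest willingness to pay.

Rearranging demand gives Qd = 1774 - P; rearranging supply gives Qs = 4P - 4226. Setting quantity demanded equal to quantity supplied, 1774 - P = 4P - 4226, gives P* = 1200 and Q* = 574.
Because the ceiling (1112) lies below the market-clearing price, it is binding.
At P = 1112: Qd = 1774 - 1112 = 662 and Qs = 4·1112 - 4226 = 222.
Consumer surplus without the control is ½ · (1774 - 1200) · 574 = 164738.
With the ceiling, 222 units are sold at 1112 (assume they go to the highest-value buyers). The demand price at Q = 222 is 1552, so CS = ½ · [(1774 - 1112) + (1552 - 1112)] · 222 = 122322.
Change in consumer surplus = 122322 - 164738 = -42416.

-42416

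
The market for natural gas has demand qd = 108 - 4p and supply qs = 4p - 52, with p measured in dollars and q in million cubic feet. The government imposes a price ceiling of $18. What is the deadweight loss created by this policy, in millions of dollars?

Equilibrium: 108 - 4p = 4p - 52, so 160 = 8p and p* = 20, q* = 28.
Since 18 < 20, the ceiling is binding.
At p = 18: qd = 108 - 4·18 = 36 and qs = 4·18 - 52 = 20.
Quantity traded falls to 20. At q = 20 the demand price is (108 - 20)/4 = 22 and the supply price is (52 + 20)/4 = 18.
Deadweight loss = ½ · (22 - 18) · (28 - 20) = ½ · 4 · 8 = 16.

16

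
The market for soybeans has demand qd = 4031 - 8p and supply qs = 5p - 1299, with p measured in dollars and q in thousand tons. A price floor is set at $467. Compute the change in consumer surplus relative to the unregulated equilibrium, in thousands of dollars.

Without the control the market clears where 4031 - 8p = 5p - 1299, i.e. p* = 410 and q* = 751.
Since 467 > 410, the floor is binding.
At p = 467: qd = 4031 - 8·467 = 295 and qs = 5·467 - 1299 = 1036.
Consumer surplus without the control is ½ · (503.875 - 410) · 751 = 35250.0625.
With the floor, consumers buy 295 units at 467, so CS = ½ · (503.875 - 467) · 295 = 5439.0625.
Change in consumer surplus = 5439.0625 - 35250.0625 = -29811.

-29811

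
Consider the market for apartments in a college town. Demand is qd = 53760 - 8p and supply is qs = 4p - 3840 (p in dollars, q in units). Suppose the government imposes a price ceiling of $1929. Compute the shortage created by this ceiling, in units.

In a free market, 53760 - 8p = 4p - 3840 gives the equilibrium p* = 4800, q* = 15360.
The ceiling of 1929 is below the equilibrium price 4800, so it binds.
At p = 1929: qd = 53760 - 8·1929 = 38328 and qs = 4·1929 - 3840 = 3876.
Shortage = qd - qs = 38328 - 3876 = 34452.

34452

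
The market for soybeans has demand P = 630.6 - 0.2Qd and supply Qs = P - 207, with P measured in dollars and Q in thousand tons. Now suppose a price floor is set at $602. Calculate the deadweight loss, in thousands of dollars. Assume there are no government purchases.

26460

Rearranging demand gives Qd = 3153 - 5P. Setting quantity demanded equal to quantity supplied, 3153 - 5P = P - 207, gives P* = 560 and Q* = 353.
Because the floor (602) lies above the market-clearing price, it is binding.
At P = 602: Qd = 3153 - 5·602 = 143 and Qs = 602 - 207 = 395.
Quantity traded falls to 143. At Q = 143 the demand price is (3153 - 143)/5 = 602 and the supply price is 207 + 143 = 350.
Deadweight loss = ½ · (602 - 350) · (353 - 143) = ½ · 252 · 210 = 26460.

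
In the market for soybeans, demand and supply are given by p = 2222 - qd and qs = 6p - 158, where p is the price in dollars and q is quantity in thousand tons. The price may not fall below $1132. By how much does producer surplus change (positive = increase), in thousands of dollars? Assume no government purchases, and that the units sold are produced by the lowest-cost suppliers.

Rearranging demand gives qd = 2222 - p. In a free market, 2222 - p = 6p - 158 gives the equilibrium p* = 340, q* = 1882.
The floor of 1132 is above the equilibrium price 340, so it binds.
At p = 1132: qd = 2222 - 1132 = 1090 and qs = 6·1132 - 158 = 6634.
Producer surplus without the control is ½ · (340 - 79/3) · 1882 = 885481/3.
With the floor, 1090 units are sold at 1132. The supply price at q = 1090 is 208, so PS = ½ · [(1132 - 79/3) + (1132 - 208)] · 1090 = 3318505/3.
Change in producer surplus = 3318505/3 - 885481/3 = 811008.

811008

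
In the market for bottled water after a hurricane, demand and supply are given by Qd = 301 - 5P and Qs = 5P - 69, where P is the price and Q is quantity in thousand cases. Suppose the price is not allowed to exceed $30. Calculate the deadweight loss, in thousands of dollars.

In a free market, 301 - 5P = 5P - 69 gives the equilibrium P* = 37, Q* = 116.
Since 30 < 37, the ceiling is binding.
At P = 30: Qd = 301 - 5·30 = 151 and Qs = 5·30 - 69 = 81.
Quantity traded falls to 81. At Q = 81 the demand price is (301 - 81)/5 = 44 and the supply price is (69 + 81)/5 = 30.
Deadweight loss = ½ · (44 - 30) · (116 - 81) = ½ · 14 · 35 = 245.

245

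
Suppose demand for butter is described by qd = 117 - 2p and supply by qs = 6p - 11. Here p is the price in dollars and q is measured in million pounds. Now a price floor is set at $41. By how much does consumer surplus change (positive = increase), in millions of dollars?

Without the control the market clears where 117 - 2p = 6p - 11, i.e. p* = 16 and q* = 85.
The floor of 41 is above the equilibrium price 16, so it binds.
At p = 41: qd = 117 - 2·41 = 35 and qs = 6·41 - 11 = 235.
Consumer surplus without the control is ½ · (58.5 - 16) · 85 = 1806.25.
With the floor, consumers buy 35 units at 41, so CS = ½ · (58.5 - 41) · 35 = 306.25.
Change in consumer surplus = 306.25 - 1806.25 = -1500.

-1500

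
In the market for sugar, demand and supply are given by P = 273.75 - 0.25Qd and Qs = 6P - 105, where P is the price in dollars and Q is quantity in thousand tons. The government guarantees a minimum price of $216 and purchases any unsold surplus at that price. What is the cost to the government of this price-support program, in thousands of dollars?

207360

Rearranging demand gives Qd = 1095 - 4P. In a free market, 1095 - 4P = 6P - 105 gives the equilibrium P* = 120, Q* = 615.
Since 216 > 120, the floor is binding.
At P = 216: Qd = 1095 - 4·216 = 231 and Qs = 6·216 - 105 = 1191.
Surplus = Qs - Qd = 960.
Government expenditure = surplus × support price = 960 × 216 = 207360.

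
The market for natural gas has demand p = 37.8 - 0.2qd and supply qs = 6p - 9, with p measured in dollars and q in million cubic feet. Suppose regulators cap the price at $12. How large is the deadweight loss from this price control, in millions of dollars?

237.6

Rearranging demand gives qd = 189 - 5p. Setting quantity demanded equal to quantity supplied, 189 - 5p = 6p - 9, gives p* = 18 and q* = 99.
Since 12 < 18, the ceiling is binding.
At p = 12: qd = 189 - 5·12 = 129 and qs = 6·12 - 9 = 63.
Quantity traded falls to 63. At q = 63 the demand price is (189 - 63)/5 = 25.2 and the supply price is (9 + 63)/6 = 12.
Deadweight loss = ½ · (25.2 - 12) · (99 - 63) = ½ · 13.2 · 36 = 237.6.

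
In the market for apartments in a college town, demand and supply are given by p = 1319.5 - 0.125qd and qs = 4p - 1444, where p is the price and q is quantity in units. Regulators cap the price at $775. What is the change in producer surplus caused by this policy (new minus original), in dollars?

-473850

Rearranging demand gives qd = 10556 - 8p. Equilibrium: 10556 - 8p = 4p - 1444, so 12000 = 12p and p* = 1000, q* = 2556.
Since 775 < 1000, the ceiling is binding.
At p = 775: qd = 10556 - 8·775 = 4356 and qs = 4·775 - 1444 = 1656.
Producer surplus without the control is ½ · (1000 - 361) · 2556 = 816642.
With the ceiling, producers sell 1656 units at 775, so PS = ½ · (775 - 361) · 1656 = 342792.
Change in producer surplus = 342792 - 816642 = -473850.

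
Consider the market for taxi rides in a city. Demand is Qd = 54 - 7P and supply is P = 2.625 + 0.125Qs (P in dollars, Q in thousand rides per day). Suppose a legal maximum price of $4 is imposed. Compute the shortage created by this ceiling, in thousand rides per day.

15

Rearranging supply gives Qs = 8P - 21. Without the control the market clears where 54 - 7P = 8P - 21, i.e. P* = 5 and Q* = 19.
Since 4 < 5, the ceiling is binding.
At P = 4: Qd = 54 - 7·4 = 26 and Qs = 8·4 - 21 = 11.
Shortage = Qd - Qs = 26 - 11 = 15.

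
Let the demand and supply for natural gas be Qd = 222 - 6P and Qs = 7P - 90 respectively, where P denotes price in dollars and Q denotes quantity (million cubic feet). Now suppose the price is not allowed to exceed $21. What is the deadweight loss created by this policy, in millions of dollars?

68.25

Without the control the market clears where 222 - 6P = 7P - 90, i.e. P* = 24 and Q* = 78.
The ceiling of 21 is below the equilibrium price 24, so it binds.
At P = 21: Qd = 222 - 6·21 = 96 and Qs = 7·21 - 90 = 57.
Quantity traded falls to 57. At Q = 57 the demand price is (222 - 57)/6 = 27.5 and the supply price is (90 + 57)/7 = 21.
Deadweight loss = ½ · (27.5 - 21) · (78 - 57) = ½ · 6.5 · 21 = 68.25.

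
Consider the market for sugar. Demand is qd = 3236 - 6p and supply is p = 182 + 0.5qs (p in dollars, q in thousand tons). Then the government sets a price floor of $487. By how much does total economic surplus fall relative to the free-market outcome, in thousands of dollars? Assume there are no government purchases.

Rearranging supply gives qs = 2p - 364. Setting quantity demanded equal to quantity supplied, 3236 - 6p = 2p - 364, gives p* = 450 and q* = 536.
Because the floor (487) lies above the market-clearing price, it is binding.
At p = 487: qd = 3236 - 6·487 = 314 and qs = 2·487 - 364 = 610.
Quantity traded falls to 314. At q = 314 the demand price is (3236 - 314)/6 = 487 and the supply price is (364 + 314)/2 = 339.
Deadweight loss = ½ · (487 - 339) · (536 - 314) = ½ · 148 · 222 = 16428.

16428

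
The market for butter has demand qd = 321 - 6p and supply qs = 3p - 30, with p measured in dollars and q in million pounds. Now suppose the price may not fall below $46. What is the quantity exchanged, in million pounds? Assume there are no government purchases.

Setting quantity demanded equal to quantity supplied, 321 - 6p = 3p - 30, gives p* = 39 and q* = 87.
Because the floor (46) lies above the market-clearing price, it is binding.
At p = 46: qd = 321 - 6·46 = 45 and qs = 3·46 - 30 = 108.
The quantity actually transacted is the short side, demand: 45.

45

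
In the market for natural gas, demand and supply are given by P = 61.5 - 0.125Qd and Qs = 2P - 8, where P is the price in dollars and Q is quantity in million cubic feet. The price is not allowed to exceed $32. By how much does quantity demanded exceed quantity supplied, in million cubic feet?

Rearranging demand gives Qd = 492 - 8P. Without the control the market clears where 492 - 8P = 2P - 8, i.e. P* = 50 and Q* = 92.
The ceiling of 32 is below the equilibrium price 50, so it binds.
At P = 32: Qd = 492 - 8·32 = 236 and Qs = 2·32 - 8 = 56.
Shortage = Qd - Qs = 236 - 56 = 180.

180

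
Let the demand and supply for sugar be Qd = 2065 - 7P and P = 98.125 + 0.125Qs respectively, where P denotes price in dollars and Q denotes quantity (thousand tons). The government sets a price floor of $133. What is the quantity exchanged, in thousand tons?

735

Rearranging supply gives Qs = 8P - 785. Setting quantity demanded equal to quantity supplied, 2065 - 7P = 8P - 785, gives P* = 190 and Q* = 735.
Since 133 is below P* = 190, the floor does not bind and the free-market outcome prevails.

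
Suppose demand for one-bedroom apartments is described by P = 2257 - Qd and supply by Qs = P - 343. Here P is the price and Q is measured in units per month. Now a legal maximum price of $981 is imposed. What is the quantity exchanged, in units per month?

638

Rearranging demand gives Qd = 2257 - P. Setting quantity demanded equal to quantity supplied, 2257 - P = P - 343, gives P* = 1300 and Q* = 957.
Since 981 < 1300, the ceiling is binding.
At P = 981: Qd = 2257 - 981 = 1276 and Qs = 981 - 343 = 638.
The quantity actually transacted is the short side, supply: 638.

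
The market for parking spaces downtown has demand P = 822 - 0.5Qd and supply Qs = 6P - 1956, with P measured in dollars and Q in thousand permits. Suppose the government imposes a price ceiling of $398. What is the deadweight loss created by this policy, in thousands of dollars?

32448

Rearranging demand gives Qd = 1644 - 2P. Setting quantity demanded equal to quantity supplied, 1644 - 2P = 6P - 1956, gives P* = 450 and Q* = 744.
Because the ceiling (398) lies below the market-clearing price, it is binding.
At P = 398: Qd = 1644 - 2·398 = 848 and Qs = 6·398 - 1956 = 432.
Quantity traded falls to 432. At Q = 432 the demand price is (1644 - 432)/2 = 606 and the supply price is (1956 + 432)/6 = 398.
Deadweight loss = ½ · (606 - 398) · (744 - 432) = ½ · 208 · 312 = 32448.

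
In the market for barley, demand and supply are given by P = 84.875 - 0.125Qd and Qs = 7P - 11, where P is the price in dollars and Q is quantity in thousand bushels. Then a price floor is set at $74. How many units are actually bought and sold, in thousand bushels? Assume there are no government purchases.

87

Rearranging demand gives Qd = 679 - 8P. Equilibrium: 679 - 8P = 7P - 11, so 690 = 15P and P* = 46, Q* = 311.
The floor of 74 is above the equilibrium price 46, so it binds.
At P = 74: Qd = 679 - 8·74 = 87 and Qs = 7·74 - 11 = 507.
The quantity actually transacted is the short side, demand: 87.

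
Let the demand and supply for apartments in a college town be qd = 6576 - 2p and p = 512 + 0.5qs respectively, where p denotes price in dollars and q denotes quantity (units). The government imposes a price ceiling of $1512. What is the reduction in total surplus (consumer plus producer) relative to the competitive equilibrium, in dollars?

Rearranging supply gives qs = 2p - 1024. Setting quantity demanded equal to quantity supplied, 6576 - 2p = 2p - 1024, gives p* = 1900 and q* = 2776.
Since 1512 < 1900, the ceiling is binding.
At p = 1512: qd = 6576 - 2·1512 = 3552 and qs = 2·1512 - 1024 = 2000.
Quantity traded falls to 2000. At q = 2000 the demand price is (6576 - 2000)/2 = 2288 and the supply price is (1024 + 2000)/2 = 1512.
Deadweight loss = ½ · (2288 - 1512) · (2776 - 2000) = ½ · 776 · 776 = 301088.

301088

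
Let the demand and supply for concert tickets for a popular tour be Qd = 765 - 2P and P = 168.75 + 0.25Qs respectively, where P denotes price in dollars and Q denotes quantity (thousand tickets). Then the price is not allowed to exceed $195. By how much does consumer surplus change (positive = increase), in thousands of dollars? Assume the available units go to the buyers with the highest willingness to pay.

-3375

Rearranging supply gives Qs = 4P - 675. Setting quantity demanded equal to quantity supplied, 765 - 2P = 4P - 675, gives P* = 240 and Q* = 285.
Since 195 < 240, the ceiling is binding.
At P = 195: Qd = 765 - 2·195 = 375 and Qs = 4·195 - 675 = 105.
Consumer surplus without the control is ½ · (382.5 - 240) · 285 = 20306.25.
With the ceiling, 105 units are sold at 195 (assume they go to the highest-value buyers). The demand price at Q = 105 is 330, so CS = ½ · [(382.5 - 195) + (330 - 195)] · 105 = 16931.25.
Change in consumer surplus = 16931.25 - 20306.25 = -3375.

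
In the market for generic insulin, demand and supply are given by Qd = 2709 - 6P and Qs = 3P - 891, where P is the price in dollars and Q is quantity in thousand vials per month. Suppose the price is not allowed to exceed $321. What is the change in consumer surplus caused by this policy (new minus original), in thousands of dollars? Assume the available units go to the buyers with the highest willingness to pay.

Equilibrium: 2709 - 6P = 3P - 891, so 3600 = 9P and P* = 400, Q* = 309.
Since 321 < 400, the ceiling is binding.
At P = 321: Qd = 2709 - 6·321 = 783 and Qs = 3·321 - 891 = 72.
Consumer surplus without the control is ½ · (451.5 - 400) · 309 = 7956.75.
With the ceiling, 72 units are sold at 321 (assume they go to the highest-value buyers). The demand price at Q = 72 is 439.5, so CS = ½ · [(451.5 - 321) + (439.5 - 321)] · 72 = 8964.
Change in consumer surplus = 8964 - 7956.75 = 1007.25.

1007.25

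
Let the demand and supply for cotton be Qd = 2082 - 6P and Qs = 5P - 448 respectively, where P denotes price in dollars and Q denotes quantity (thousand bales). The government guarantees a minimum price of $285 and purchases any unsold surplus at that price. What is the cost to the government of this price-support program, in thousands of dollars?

In a free market, 2082 - 6P = 5P - 448 gives the equilibrium P* = 230, Q* = 702.
The floor of 285 is above the equilibrium price 230, so it binds.
At P = 285: Qd = 2082 - 6·285 = 372 and Qs = 5·285 - 448 = 977.
Surplus = Qs - Qd = 605.
Government expenditure = surplus × support price = 605 × 285 = 172425.

172425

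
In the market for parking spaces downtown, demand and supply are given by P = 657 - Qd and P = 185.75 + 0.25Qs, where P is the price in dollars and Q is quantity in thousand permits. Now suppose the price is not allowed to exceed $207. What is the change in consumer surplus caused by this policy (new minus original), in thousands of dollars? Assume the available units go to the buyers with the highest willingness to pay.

-36427

Rearranging demand gives Qd = 657 - P; rearranging supply gives Qs = 4P - 743. Without the control the market clears where 657 - P = 4P - 743, i.e. P* = 280 and Q* = 377.
Since 207 < 280, the ceiling is binding.
At P = 207: Qd = 657 - 207 = 450 and Qs = 4·207 - 743 = 85.
Consumer surplus without the control is ½ · (657 - 280) · 377 = 71064.5.
With the ceiling, 85 units are sold at 207 (assume they go to the highest-value buyers). The demand price at Q = 85 is 572, so CS = ½ · [(657 - 207) + (572 - 207)] · 85 = 34637.5.
Change in consumer surplus = 34637.5 - 71064.5 = -36427.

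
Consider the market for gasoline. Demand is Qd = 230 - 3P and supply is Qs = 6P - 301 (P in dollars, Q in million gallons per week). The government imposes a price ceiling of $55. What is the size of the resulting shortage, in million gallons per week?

36

Without the control the market clears where 230 - 3P = 6P - 301, i.e. P* = 59 and Q* = 53.
Since 55 < 59, the ceiling is binding.
At P = 55: Qd = 230 - 3·55 = 65 and Qs = 6·55 - 301 = 29.
Shortage = Qd - Qs = 65 - 29 = 36.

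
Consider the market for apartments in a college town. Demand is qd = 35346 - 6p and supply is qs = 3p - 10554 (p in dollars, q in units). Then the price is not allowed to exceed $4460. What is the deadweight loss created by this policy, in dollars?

921600

In a free market, 35346 - 6p = 3p - 10554 gives the equilibrium p* = 5100, q* = 4746.
Because the ceiling (4460) lies below the market-clearing price, it is binding.
At p = 4460: qd = 35346 - 6·4460 = 8586 and qs = 3·4460 - 10554 = 2826.
Quantity traded falls to 2826. At q = 2826 the demand price is (35346 - 2826)/6 = 5420 and the supply price is (10554 + 2826)/3 = 4460.
Deadweight loss = ½ · (5420 - 4460) · (4746 - 2826) = ½ · 960 · 1920 = 921600.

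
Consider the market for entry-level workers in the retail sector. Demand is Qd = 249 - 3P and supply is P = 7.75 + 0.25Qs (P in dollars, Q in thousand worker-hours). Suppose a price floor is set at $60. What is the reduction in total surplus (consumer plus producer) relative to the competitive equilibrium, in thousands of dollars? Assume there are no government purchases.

Rearranging supply gives Qs = 4P - 31. In a free market, 249 - 3P = 4P - 31 gives the equilibrium P* = 40, Q* = 129.
Since 60 > 40, the floor is binding.
At P = 60: Qd = 249 - 3·60 = 69 and Qs = 4·60 - 31 = 209.
Quantity traded falls to 69. At Q = 69 the demand price is (249 - 69)/3 = 60 and the supply price is (31 + 69)/4 = 25.
Deadweight loss = ½ · (60 - 25) · (129 - 69) = ½ · 35 · 60 = 1050.

1050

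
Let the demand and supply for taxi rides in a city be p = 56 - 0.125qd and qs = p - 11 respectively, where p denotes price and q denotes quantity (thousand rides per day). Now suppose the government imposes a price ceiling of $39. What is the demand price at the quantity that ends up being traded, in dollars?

Rearranging demand gives qd = 448 - 8p. In a free market, 448 - 8p = p - 11 gives the equilibrium p* = 51, q* = 40.
The ceiling of 39 is below the equilibrium price 51, so it binds.
At p = 39: qd = 448 - 8·39 = 136 and qs = 39 - 11 = 28.
Only 28 units reach the market. On the demand curve, the marginal buyer's willingness to pay at q = 28 is (448 - 28)/8 = 52.5.

52.5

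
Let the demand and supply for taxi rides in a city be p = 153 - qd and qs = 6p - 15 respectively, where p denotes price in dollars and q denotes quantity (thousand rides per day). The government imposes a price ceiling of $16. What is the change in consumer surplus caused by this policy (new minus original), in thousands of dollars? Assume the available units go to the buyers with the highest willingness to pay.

Rearranging demand gives qd = 153 - p. Equilibrium: 153 - p = 6p - 15, so 168 = 7p and p* = 24, q* = 129.
Since 16 < 24, the ceiling is binding.
At p = 16: qd = 153 - 16 = 137 and qs = 6·16 - 15 = 81.
Consumer surplus without the control is ½ · (153 - 24) · 129 = 8320.5.
With the ceiling, 81 units are sold at 16 (assume they go to the highest-value buyers). The demand price at q = 81 is 72, so CS = ½ · [(153 - 16) + (72 - 16)] · 81 = 7816.5.
Change in consumer surplus = 7816.5 - 8320.5 = -504.

-504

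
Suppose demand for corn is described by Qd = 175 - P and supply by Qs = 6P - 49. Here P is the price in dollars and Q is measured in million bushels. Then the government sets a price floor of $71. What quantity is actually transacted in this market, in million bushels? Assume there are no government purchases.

104

In a free market, 175 - P = 6P - 49 gives the equilibrium P* = 32, Q* = 143.
Because the floor (71) lies above the market-clearing price, it is binding.
At P = 71: Qd = 175 - 71 = 104 and Qs = 6·71 - 49 = 377.
The quantity actually transacted is the short side, demand: 104.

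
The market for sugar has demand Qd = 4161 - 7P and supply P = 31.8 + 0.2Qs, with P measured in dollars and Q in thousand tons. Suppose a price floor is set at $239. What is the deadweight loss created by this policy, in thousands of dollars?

Rearranging supply gives Qs = 5P - 159. In a free market, 4161 - 7P = 5P - 159 gives the equilibrium P* = 360, Q* = 1641.
The floor of 239 is below the equilibrium price 360, so it is not binding; the market clears at P* = 360, Q* = 1641.
Since the control does not bind, no trades are prevented and deadweight loss is zero.

0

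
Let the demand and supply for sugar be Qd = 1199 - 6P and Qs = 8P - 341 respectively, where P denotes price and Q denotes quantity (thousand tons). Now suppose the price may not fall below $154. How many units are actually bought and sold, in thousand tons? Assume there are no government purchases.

275

Equilibrium: 1199 - 6P = 8P - 341, so 1540 = 14P and P* = 110, Q* = 539.
Since 154 > 110, the floor is binding.
At P = 154: Qd = 1199 - 6·154 = 275 and Qs = 8·154 - 341 = 891.
The quantity actually transacted is the short side, demand: 275.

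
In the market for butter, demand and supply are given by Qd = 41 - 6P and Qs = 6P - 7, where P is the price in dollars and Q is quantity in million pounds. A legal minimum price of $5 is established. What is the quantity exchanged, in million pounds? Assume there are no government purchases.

11

Equilibrium: 41 - 6P = 6P - 7, so 48 = 12P and P* = 4, Q* = 17.
Since 5 > 4, the floor is binding.
At P = 5: Qd = 41 - 6·5 = 11 and Qs = 6·5 - 7 = 23.
The quantity actually transacted is the short side, demand: 11.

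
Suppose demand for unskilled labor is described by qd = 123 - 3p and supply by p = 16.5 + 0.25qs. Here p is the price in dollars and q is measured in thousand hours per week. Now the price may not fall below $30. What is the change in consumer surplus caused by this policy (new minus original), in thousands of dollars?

-112.5

Rearranging supply gives qs = 4p - 66. Without the control the market clears where 123 - 3p = 4p - 66, i.e. p* = 27 and q* = 42.
Since 30 > 27, the floor is binding.
At p = 30: qd = 123 - 3·30 = 33 and qs = 4·30 - 66 = 54.
Consumer surplus without the control is ½ · (41 - 27) · 42 = 294.
With the floor, consumers buy 33 units at 30, so CS = ½ · (41 - 30) · 33 = 181.5.
Change in consumer surplus = 181.5 - 294 = -112.5.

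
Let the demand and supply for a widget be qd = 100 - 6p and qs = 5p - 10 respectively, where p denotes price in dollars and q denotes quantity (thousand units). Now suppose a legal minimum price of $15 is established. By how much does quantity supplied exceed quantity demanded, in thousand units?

55

Equilibrium: 100 - 6p = 5p - 10, so 110 = 11p and p* = 10, q* = 40.
Since 15 > 10, the floor is binding.
At p = 15: qd = 100 - 6·15 = 10 and qs = 5·15 - 10 = 65.
Surplus = qs - qd = 65 - 10 = 55.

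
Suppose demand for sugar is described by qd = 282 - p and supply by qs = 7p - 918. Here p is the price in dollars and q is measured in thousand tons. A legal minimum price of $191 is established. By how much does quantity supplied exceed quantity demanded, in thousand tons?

Setting quantity demanded equal to quantity supplied, 282 - p = 7p - 918, gives p* = 150 and q* = 132.
Since 191 > 150, the floor is binding.
At p = 191: qd = 282 - 191 = 91 and qs = 7·191 - 918 = 419.
Surplus = qs - qd = 419 - 91 = 328.

328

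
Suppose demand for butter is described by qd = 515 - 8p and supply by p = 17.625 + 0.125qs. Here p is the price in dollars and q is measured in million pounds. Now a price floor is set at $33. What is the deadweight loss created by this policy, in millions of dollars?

Rearranging supply gives qs = 8p - 141. In a free market, 515 - 8p = 8p - 141 gives the equilibrium p* = 41, q* = 187.
The floor of 33 is below the equilibrium price 41, so it is not binding; the market clears at p* = 41, q* = 187.
Since the control does not bind, no trades are prevented and deadweight loss is zero.

0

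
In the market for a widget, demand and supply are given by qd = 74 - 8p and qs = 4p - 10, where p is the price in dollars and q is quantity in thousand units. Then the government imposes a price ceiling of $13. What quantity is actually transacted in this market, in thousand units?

18

Setting quantity demanded equal to quantity supplied, 74 - 8p = 4p - 10, gives p* = 7 and q* = 18.
Since 13 is above p* = 7, the ceiling does not bind and the free-market outcome prevails.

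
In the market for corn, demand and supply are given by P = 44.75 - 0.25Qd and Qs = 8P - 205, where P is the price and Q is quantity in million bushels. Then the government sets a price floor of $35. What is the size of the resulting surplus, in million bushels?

Rearranging demand gives Qd = 179 - 4P. In a free market, 179 - 4P = 8P - 205 gives the equilibrium P* = 32, Q* = 51.
Since 35 > 32, the floor is binding.
At P = 35: Qd = 179 - 4·35 = 39 and Qs = 8·35 - 205 = 75.
Surplus = Qs - Qd = 75 - 39 = 36.

36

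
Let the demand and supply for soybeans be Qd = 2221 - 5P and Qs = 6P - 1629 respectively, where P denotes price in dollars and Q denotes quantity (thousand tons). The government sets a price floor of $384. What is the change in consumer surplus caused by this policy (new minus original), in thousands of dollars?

-13124

Equilibrium: 2221 - 5P = 6P - 1629, so 3850 = 11P and P* = 350, Q* = 471.
Since 384 > 350, the floor is binding.
At P = 384: Qd = 2221 - 5·384 = 301 and Qs = 6·384 - 1629 = 675.
Consumer surplus without the control is ½ · (444.2 - 350) · 471 = 22184.1.
With the floor, consumers buy 301 units at 384, so CS = ½ · (444.2 - 384) · 301 = 9060.1.
Change in consumer surplus = 9060.1 - 22184.1 = -13124.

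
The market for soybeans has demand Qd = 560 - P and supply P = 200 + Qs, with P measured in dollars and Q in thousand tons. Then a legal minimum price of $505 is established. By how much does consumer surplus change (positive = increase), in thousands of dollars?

Rearranging supply gives Qs = P - 200. Setting quantity demanded equal to quantity supplied, 560 - P = P - 200, gives P* = 380 and Q* = 180.
Since 505 > 380, the floor is binding.
At P = 505: Qd = 560 - 505 = 55 and Qs = 505 - 200 = 305.
Consumer surplus without the control is ½ · (560 - 380) · 180 = 16200.
With the floor, consumers buy 55 units at 505, so CS = ½ · (560 - 505) · 55 = 1512.5.
Change in consumer surplus = 1512.5 - 16200 = -14687.5.

-14687.5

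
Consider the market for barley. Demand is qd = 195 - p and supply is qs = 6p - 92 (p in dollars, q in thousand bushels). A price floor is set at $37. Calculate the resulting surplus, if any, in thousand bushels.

Without the control the market clears where 195 - p = 6p - 92, i.e. p* = 41 and q* = 154.
Since 37 is below p* = 41, the floor does not bind and the free-market outcome prevails.
Since the control does not bind, there is no surplus.

0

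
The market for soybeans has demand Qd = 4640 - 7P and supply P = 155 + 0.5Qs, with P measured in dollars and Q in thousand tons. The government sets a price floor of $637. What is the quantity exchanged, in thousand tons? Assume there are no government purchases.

Rearranging supply gives Qs = 2P - 310. In a free market, 4640 - 7P = 2P - 310 gives the equilibrium P* = 550, Q* = 790.
The floor of 637 is above the equilibrium price 550, so it binds.
At P = 637: Qd = 4640 - 7·637 = 181 and Qs = 2·637 - 310 = 964.
The quantity actually transacted is the short side, demand: 181.

181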